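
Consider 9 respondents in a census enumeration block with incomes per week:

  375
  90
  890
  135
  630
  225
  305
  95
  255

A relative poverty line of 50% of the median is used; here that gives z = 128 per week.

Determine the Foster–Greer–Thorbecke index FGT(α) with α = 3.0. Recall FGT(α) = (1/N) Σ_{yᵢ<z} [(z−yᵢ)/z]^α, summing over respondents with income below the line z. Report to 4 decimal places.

Incomes under z: 90, 95 (q = 2 of N = 9).
Gap ratios (z−y)/z: (128−90)/128 = 0.2969; (128−95)/128 = 0.2578.
Raised to α = 3.0: 0.02617; 0.01714.
Sum = 0.043301; FGT(3.0) = 0.043301 / 9 = 0.0048.

0.0048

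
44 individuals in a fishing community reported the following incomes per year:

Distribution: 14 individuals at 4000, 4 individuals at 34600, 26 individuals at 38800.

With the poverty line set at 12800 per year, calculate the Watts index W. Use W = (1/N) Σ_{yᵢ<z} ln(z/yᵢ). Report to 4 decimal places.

0.3701

Poor units: 14×4000 (q = 14 of N = 44).
ln(z/y) terms: ln(12800/4000) = 1.1632 (×14).
W = 16.284111 / 44 = 0.3701.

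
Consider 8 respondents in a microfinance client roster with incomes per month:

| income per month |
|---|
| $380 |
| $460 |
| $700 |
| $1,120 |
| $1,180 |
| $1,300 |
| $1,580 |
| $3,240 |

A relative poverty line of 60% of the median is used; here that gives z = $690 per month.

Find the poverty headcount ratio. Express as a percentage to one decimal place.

25.0%

2 of the 8 respondents have income below $690.
H = 2/8 = 25.0%.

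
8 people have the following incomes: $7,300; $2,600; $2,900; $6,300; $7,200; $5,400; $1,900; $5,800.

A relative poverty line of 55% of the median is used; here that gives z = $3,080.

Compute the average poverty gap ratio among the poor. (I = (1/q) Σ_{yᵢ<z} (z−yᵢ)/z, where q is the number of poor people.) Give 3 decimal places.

0.199

Incomes under z: $1,900, $2,600, $2,900 (q = 3 of N = 8).
Relative gaps: 0.3831, 0.1558, 0.0584; sum = 0.597403.
I averages over the q = 3 poor units only: 0.597403 / 3 = 0.199.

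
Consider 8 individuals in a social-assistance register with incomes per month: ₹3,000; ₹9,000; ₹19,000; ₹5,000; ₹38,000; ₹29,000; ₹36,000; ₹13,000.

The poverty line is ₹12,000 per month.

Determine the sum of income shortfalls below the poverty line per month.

₹19,000

Poor units: ₹3,000, ₹5,000, ₹9,000 (q = 3 of N = 8).
Individual gaps: 12000−3000 = 9000; 12000−5000 = 7000; 12000−9000 = 3000.
Aggregate gap = ₹19,000.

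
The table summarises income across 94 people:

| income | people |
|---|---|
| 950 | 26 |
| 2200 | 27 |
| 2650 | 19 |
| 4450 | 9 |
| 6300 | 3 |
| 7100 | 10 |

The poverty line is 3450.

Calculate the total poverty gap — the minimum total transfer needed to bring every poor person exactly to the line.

113950

Poor units: 26×950, 27×2200, 19×2650 (q = 72 of N = 94).
Individual gaps: 26×(3450−950) = 65000; 27×(3450−2200) = 33750; 19×(3450−2650) = 15200.
Aggregate gap = 113950.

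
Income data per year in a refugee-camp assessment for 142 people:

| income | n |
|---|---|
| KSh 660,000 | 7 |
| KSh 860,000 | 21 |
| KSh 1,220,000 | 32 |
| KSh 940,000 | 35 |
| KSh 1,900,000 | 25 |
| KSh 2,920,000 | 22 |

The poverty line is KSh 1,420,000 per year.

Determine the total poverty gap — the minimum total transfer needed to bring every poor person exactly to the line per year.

Below the line: 7×KSh 660,000, 21×KSh 860,000, 35×KSh 940,000, 32×KSh 1,220,000 (q = 95 of N = 142).
Individual gaps: 7×(1420000−660000) = 5320000; 21×(1420000−860000) = 11760000; 35×(1420000−940000) = 16800000; 32×(1420000−1220000) = 6400000.
Aggregate gap = KSh 40,280,000.

KSh 40,280,000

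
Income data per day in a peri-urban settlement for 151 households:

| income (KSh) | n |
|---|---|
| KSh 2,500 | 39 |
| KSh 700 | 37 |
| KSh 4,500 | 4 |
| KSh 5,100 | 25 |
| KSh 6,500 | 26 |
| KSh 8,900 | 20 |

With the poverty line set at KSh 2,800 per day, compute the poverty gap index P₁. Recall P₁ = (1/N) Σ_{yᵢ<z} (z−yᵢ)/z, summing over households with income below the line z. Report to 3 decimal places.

Below z: 37×KSh 700, 39×KSh 2,500 (q = 76 of N = 151).
Gap ratios (z−y)/z: (2800−700)/2800 = 0.7500 (×37); (2800−2500)/2800 = 0.1071 (×39).
Sum of shortfalls = 31.928571; P₁ averages over all N: 31.928571 / 151 = 0.211.

0.211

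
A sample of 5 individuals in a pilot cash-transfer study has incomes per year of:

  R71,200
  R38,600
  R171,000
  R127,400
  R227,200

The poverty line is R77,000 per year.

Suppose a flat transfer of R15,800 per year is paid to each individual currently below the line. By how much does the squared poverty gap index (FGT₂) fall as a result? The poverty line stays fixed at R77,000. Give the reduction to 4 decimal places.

0.0336

Before: below the line — R38,600, R71,200; squared poverty gap index (FGT₂) = 0.050875.
After the R15,800 transfer: below the line — R54,400; squared poverty gap index (FGT₂) = 0.017229.
Reduction = 0.050875 − 0.017229 = 0.0336.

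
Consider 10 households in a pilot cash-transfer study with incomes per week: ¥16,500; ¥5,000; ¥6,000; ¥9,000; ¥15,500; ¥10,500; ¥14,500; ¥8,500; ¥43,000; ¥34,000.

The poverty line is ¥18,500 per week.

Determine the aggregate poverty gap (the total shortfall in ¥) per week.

Below the line: ¥5,000, ¥6,000, ¥8,500, ¥9,000, ¥10,500, ¥14,500, ¥15,500, ¥16,500 (q = 8 of N = 10).
Individual gaps: 18500−5000 = 13500; 18500−6000 = 12500; 18500−8500 = 10000; 18500−9000 = 9500; 18500−10500 = 8000; 18500−14500 = 4000; 18500−15500 = 3000; 18500−16500 = 2000.
Aggregate gap = ¥62,500.

¥62,500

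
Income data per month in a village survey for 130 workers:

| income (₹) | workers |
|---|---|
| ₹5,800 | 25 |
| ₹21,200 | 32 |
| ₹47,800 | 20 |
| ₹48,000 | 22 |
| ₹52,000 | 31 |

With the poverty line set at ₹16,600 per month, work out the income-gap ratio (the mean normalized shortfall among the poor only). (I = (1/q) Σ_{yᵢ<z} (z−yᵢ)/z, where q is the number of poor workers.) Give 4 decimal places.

Incomes under z: 25×₹5,800 (q = 25 of N = 130).
Shortfall ratios (z−y)/z: 0.6506 (×25); sum = 16.265060.
The income-gap ratio divides by q (the poor only): 16.265060 / 25 = 0.6506.

0.6506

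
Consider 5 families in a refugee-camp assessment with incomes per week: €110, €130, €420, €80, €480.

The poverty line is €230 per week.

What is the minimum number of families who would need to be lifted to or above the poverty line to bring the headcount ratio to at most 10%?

3 of the 5 families are poor, so H = 3/5 = 0.600.
A headcount ratio of at most 10% allows at most ⌊0.10 × 5⌋ = 0 poor families.
So at least 3 − 0 = 3 must be lifted.

3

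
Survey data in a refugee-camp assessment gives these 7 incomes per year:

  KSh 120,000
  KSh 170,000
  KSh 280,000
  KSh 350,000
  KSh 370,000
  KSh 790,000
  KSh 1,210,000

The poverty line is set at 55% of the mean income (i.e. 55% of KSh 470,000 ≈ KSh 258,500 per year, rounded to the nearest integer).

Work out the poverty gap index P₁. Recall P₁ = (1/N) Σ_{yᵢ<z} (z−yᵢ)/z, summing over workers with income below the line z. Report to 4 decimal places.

0.1254

Poor units: KSh 120,000, KSh 170,000 (q = 2 of N = 7).
Normalized shortfalls: (258500−120000)/258500 = 0.5358; (258500−170000)/258500 = 0.3424.
Σ = 0.878143. Dividing by the full population N = 7 gives P₁ = 0.1254.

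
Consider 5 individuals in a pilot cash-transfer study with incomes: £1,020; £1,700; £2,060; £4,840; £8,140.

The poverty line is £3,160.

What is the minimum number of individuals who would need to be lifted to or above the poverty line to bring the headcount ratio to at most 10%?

3 of the 5 individuals are poor, so H = 3/5 = 0.600.
A headcount ratio of at most 10% allows at most ⌊0.10 × 5⌋ = 0 poor individuals.
So at least 3 − 0 = 3 must be lifted.

3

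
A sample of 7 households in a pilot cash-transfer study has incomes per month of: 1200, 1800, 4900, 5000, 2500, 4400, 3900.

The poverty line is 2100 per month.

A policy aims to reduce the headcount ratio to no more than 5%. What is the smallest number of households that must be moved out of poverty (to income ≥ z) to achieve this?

2

2 of the 7 households are poor, so H = 2/7 = 0.286.
A headcount ratio of at most 5% allows at most ⌊0.05 × 7⌋ = 0 poor households.
So at least 2 − 0 = 2 must be lifted.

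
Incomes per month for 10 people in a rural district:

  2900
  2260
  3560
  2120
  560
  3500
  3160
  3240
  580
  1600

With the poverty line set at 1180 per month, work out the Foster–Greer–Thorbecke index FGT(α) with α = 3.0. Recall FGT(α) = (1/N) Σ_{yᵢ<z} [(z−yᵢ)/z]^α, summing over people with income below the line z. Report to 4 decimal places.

0.0277

Below z: 560, 580 (q = 2 of N = 10).
Shortfall ratios: (1180−560)/1180 = 0.5254; (1180−580)/1180 = 0.5085.
Raised to α = 3.0: 0.14505; 0.13146.
Sum = 0.276518; FGT(3.0) = 0.276518 / 10 = 0.0277.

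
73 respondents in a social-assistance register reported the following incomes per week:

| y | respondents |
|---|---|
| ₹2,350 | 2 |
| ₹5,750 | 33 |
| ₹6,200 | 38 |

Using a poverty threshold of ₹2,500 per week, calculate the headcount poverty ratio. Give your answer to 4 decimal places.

0.0274

2 of the 73 respondents have income below ₹2,500.
H = 2/73 = 0.0274.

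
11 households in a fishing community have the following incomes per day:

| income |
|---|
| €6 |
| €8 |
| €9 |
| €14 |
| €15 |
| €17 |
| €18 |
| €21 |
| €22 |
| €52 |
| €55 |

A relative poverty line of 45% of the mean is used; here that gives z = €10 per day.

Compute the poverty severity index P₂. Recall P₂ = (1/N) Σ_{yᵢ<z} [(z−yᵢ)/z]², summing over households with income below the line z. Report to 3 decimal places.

0.019

Incomes under z: €6, €8, €9 (q = 3 of N = 11).
Gap ratios (z−y)/z: (10−6)/10 = 0.4000; (10−8)/10 = 0.2000; (10−9)/10 = 0.1000.
Squared: 0.1600; 0.0400; 0.0100.
Sum = 0.210000; P₂ = 0.210000 / 11 = 0.019.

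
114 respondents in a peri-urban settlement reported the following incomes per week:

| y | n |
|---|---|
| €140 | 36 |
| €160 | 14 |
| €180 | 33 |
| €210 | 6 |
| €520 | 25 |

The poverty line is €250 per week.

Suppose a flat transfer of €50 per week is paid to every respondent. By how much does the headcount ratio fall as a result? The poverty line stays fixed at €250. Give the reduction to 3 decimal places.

0.053

Before: below the line — 36×€140, 14×€160, 33×€180, 6×€210; headcount ratio = 0.78070.
After the €50 transfer: below the line — 36×€190, 14×€210, 33×€230; headcount ratio = 0.72807.
Reduction = 0.78070 − 0.72807 = 0.053.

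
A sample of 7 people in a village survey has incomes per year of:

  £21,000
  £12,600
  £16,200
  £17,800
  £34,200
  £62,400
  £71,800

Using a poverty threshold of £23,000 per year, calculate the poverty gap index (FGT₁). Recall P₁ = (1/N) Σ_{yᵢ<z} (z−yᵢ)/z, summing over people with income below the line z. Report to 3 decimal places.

0.152

Poor units: £12,600, £16,200, £17,800, £21,000 (q = 4 of N = 7).
Normalized shortfalls: (23000−12600)/23000 = 0.4522; (23000−16200)/23000 = 0.2957; (23000−17800)/23000 = 0.2261; (23000−21000)/23000 = 0.0870.
Sum of shortfalls = 1.060870; P₁ averages over all N: 1.060870 / 7 = 0.152.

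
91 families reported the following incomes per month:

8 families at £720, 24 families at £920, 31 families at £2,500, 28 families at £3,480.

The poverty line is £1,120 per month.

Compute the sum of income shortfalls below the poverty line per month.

Poor units: 8×£720, 24×£920 (q = 32 of N = 91).
Individual gaps: 8×(1120−720) = 3200; 24×(1120−920) = 4800.
Aggregate gap = £8,000.

£8,000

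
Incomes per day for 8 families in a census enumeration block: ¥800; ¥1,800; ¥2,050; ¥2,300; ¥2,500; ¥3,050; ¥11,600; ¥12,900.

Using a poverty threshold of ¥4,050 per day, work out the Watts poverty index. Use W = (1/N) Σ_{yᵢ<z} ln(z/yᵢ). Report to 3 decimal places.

0.556

Incomes under z: ¥800, ¥1,800, ¥2,050, ¥2,300, ¥2,500, ¥3,050 (q = 6 of N = 8).
Log gaps: ln(4050/800) = 1.6219; ln(4050/1800) = 0.8109; ln(4050/2050) = 0.6809; ln(4050/2300) = 0.5658; ln(4050/2500) = 0.4824; ln(4050/3050) = 0.2836.
W = 4.445477 / 8 = 0.556.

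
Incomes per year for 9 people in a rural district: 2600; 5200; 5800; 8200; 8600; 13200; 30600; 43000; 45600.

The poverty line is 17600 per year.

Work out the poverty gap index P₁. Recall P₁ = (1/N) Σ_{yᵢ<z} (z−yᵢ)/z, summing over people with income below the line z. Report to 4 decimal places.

0.3914

Below z: 2600, 5200, 5800, 8200, 8600, 13200 (q = 6 of N = 9).
Normalized shortfalls: (17600−2600)/17600 = 0.8523; (17600−5200)/17600 = 0.7045; (17600−5800)/17600 = 0.6705; (17600−8200)/17600 = 0.5341; (17600−8600)/17600 = 0.5114; (17600−13200)/17600 = 0.2500.
Σ = 3.522727. Dividing by the full population N = 9 gives P₁ = 0.3914.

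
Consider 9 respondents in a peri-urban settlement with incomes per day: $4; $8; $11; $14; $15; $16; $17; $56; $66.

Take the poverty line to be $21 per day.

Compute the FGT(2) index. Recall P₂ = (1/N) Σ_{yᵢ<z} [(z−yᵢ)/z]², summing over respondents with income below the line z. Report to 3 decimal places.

Below z: $4, $8, $11, $14, $15, $16, $17 (q = 7 of N = 9).
Shortfall ratios: (21−4)/21 = 0.8095; (21−8)/21 = 0.6190; (21−11)/21 = 0.4762; (21−14)/21 = 0.3333; (21−15)/21 = 0.2857; (21−16)/21 = 0.2381; (21−17)/21 = 0.1905.
Squared: 0.6553; 0.3832; 0.2268; 0.1111; 0.0816; 0.0567; 0.0363.
Sum = 1.551020; P₂ = 1.551020 / 9 = 0.172.

0.172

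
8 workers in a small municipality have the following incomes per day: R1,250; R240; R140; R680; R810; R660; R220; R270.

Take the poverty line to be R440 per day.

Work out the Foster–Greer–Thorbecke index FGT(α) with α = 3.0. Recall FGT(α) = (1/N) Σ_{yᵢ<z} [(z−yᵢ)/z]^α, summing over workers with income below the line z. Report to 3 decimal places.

Incomes under z: R140, R220, R240, R270 (q = 4 of N = 8).
Gap ratios (z−y)/z: (440−140)/440 = 0.6818; (440−220)/440 = 0.5000; (440−240)/440 = 0.4545; (440−270)/440 = 0.3864.
Raised to α = 3.0: 0.31696; 0.12500; 0.09391; 0.05768.
Sum = 0.593550; FGT(3.0) = 0.593550 / 8 = 0.074.

0.074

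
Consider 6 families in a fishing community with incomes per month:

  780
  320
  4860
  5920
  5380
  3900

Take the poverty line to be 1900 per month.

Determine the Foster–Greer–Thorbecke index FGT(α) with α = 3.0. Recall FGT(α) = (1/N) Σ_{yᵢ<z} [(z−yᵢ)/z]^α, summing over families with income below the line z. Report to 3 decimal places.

Poor units: 320, 780 (q = 2 of N = 6).
Relative gaps: (1900−320)/1900 = 0.8316; (1900−780)/1900 = 0.5895.
Raised to α = 3.0: 0.57506; 0.20483.
Sum = 0.779886; FGT(3.0) = 0.779886 / 6 = 0.130.

0.130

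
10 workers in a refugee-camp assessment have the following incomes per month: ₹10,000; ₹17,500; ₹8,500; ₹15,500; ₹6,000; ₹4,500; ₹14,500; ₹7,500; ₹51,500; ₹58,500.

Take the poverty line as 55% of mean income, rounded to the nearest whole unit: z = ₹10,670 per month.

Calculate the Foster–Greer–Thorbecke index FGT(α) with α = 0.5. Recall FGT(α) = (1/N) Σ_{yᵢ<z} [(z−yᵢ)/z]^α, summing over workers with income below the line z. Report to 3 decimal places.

Poor units: ₹4,500, ₹6,000, ₹7,500, ₹8,500, ₹10,000 (q = 5 of N = 10).
Gap ratios (z−y)/z: (10670−4500)/10670 = 0.5783; (10670−6000)/10670 = 0.4377; (10670−7500)/10670 = 0.2971; (10670−8500)/10670 = 0.2034; (10670−10000)/10670 = 0.0628.
Raised to α = 0.5: 0.76043; 0.66157; 0.54506; 0.45097; 0.25059.
Sum = 2.668622; FGT(0.5) = 2.668622 / 10 = 0.267.

0.267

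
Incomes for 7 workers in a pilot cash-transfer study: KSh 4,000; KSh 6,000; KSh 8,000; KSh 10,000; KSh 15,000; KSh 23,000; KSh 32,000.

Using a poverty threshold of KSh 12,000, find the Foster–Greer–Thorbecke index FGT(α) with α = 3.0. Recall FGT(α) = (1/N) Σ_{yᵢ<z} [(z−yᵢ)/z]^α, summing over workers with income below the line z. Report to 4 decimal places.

0.0661

Below z: KSh 4,000, KSh 6,000, KSh 8,000, KSh 10,000 (q = 4 of N = 7).
Normalized shortfalls: (12000−4000)/12000 = 0.6667; (12000−6000)/12000 = 0.5000; (12000−8000)/12000 = 0.3333; (12000−10000)/12000 = 0.1667.
Raised to α = 3.0: 0.29630; 0.12500; 0.03704; 0.00463.
Sum = 0.462963; FGT(3.0) = 0.462963 / 7 = 0.0661.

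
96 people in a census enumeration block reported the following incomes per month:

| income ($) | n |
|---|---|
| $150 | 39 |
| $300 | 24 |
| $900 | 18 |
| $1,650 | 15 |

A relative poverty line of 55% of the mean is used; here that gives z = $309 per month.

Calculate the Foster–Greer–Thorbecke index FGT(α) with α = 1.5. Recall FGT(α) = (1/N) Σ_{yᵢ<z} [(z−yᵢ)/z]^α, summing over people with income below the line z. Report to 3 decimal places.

0.151

Incomes under z: 39×$150, 24×$300 (q = 63 of N = 96).
Relative gaps: (309−150)/309 = 0.5146 (×39); (309−300)/309 = 0.0291 (×24).
Raised to α = 1.5: 0.36911 (×39); 0.00497 (×24).
Sum = 14.514661; FGT(1.5) = 14.514661 / 96 = 0.151.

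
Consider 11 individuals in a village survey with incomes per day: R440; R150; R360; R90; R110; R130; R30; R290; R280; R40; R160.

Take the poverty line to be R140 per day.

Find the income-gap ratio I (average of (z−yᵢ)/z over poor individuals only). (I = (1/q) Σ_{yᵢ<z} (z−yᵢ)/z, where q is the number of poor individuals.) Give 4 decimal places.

Below z: R30, R40, R90, R110, R130 (q = 5 of N = 11).
Shortfall ratios (z−y)/z: 0.7857, 0.7143, 0.3571, 0.2143, 0.0714; sum = 2.142857.
The income-gap ratio divides by q (the poor only): 2.142857 / 5 = 0.4286.

0.4286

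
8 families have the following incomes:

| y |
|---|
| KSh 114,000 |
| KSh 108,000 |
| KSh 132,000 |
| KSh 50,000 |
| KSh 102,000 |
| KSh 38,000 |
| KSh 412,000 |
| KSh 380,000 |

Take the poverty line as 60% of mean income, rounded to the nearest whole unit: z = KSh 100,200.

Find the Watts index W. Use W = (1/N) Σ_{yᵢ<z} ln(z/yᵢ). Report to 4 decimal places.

Below the line: KSh 38,000, KSh 50,000 (q = 2 of N = 8).
Log gaps: ln(100200/38000) = 0.9696; ln(100200/50000) = 0.6951.
W = 1.664727 / 8 = 0.2081.

0.2081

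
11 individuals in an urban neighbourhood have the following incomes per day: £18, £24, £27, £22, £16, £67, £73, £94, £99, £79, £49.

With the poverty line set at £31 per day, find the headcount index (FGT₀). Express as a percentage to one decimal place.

45.5%

5 of the 11 individuals have income below £31.
H = 5/11 = 45.5%.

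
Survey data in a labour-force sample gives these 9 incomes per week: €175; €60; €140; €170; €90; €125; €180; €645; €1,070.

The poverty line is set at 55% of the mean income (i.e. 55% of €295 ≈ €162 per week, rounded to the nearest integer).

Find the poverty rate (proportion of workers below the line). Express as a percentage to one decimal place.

4 of the 9 workers have income below €162.
H = 4/9 = 44.4%.

44.4%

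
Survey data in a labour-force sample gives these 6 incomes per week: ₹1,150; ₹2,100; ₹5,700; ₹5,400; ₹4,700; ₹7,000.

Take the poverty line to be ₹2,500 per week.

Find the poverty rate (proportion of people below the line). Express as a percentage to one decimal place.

2 of the 6 people have income below ₹2,500.
H = 2/6 = 33.3%.

33.3%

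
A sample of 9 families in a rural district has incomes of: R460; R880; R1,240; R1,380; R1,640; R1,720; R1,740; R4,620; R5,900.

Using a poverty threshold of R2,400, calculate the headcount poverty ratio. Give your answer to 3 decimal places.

7 of the 9 families have income below R2,400.
H = 7/9 = 0.778.

0.778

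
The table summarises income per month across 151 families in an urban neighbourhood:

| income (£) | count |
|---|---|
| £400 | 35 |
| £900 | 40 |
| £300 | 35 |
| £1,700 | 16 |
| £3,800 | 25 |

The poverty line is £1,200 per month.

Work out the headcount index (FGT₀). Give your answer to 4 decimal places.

0.7285

110 of the 151 families have income below £1,200.
H = 110/151 = 0.7285.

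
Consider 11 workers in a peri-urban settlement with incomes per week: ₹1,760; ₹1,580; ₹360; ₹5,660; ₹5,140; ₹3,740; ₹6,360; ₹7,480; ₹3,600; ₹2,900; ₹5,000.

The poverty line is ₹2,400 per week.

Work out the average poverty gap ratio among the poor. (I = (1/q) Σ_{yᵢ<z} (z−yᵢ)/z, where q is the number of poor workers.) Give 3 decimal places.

0.486

Incomes under z: ₹360, ₹1,580, ₹1,760 (q = 3 of N = 11).
Relative gaps: 0.8500, 0.3417, 0.2667; sum = 1.458333.
The income-gap ratio divides by q (the poor only): 1.458333 / 3 = 0.486.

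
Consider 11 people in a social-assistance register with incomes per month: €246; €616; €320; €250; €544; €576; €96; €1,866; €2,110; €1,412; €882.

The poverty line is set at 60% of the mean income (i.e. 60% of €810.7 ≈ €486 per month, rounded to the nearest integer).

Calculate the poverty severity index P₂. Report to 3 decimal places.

Incomes under z: €96, €246, €250, €320 (q = 4 of N = 11).
Relative gaps: (486−96)/486 = 0.8025; (486−246)/486 = 0.4938; (486−250)/486 = 0.4856; (486−320)/486 = 0.3416.
Squared: 0.6440; 0.2439; 0.2358; 0.1167.
Sum = 1.240292; P₂ = 1.240292 / 11 = 0.113.

0.113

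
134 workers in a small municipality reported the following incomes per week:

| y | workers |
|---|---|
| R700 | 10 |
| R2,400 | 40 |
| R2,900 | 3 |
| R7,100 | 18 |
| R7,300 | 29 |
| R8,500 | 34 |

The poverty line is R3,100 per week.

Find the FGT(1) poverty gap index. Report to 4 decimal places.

0.1266

Below z: 10×R700, 40×R2,400, 3×R2,900 (q = 53 of N = 134).
Relative gaps: (3100−700)/3100 = 0.7742 (×10); (3100−2400)/3100 = 0.2258 (×40); (3100−2900)/3100 = 0.0645 (×3).
Sum of shortfalls = 16.967742; P₁ averages over all N: 16.967742 / 134 = 0.1266.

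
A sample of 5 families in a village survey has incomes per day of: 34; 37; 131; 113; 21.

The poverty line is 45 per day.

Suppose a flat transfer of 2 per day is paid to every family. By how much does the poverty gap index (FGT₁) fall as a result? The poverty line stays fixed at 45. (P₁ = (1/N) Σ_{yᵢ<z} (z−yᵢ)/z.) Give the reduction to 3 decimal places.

Before: below the line — 21, 34, 37; poverty gap index (FGT₁) = 0.19111.
After the 2 transfer: below the line — 23, 36, 39; poverty gap index (FGT₁) = 0.16444.
Reduction = 0.19111 − 0.16444 = 0.027.

0.027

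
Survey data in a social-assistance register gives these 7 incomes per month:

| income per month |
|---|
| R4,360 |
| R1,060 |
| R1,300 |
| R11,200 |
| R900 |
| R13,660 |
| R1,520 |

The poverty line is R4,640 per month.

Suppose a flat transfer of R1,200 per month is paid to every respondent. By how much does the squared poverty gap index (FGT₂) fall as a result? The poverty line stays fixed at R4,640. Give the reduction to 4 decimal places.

0.1817

Before: below the line — R900, R1,060, R1,300, R1,520, R4,360; squared poverty gap index (FGT₂) = 0.316988.
After the R1,200 transfer: below the line — R2,100, R2,260, R2,500, R2,720; squared poverty gap index (FGT₂) = 0.135242.
Reduction = 0.316988 − 0.135242 = 0.1817.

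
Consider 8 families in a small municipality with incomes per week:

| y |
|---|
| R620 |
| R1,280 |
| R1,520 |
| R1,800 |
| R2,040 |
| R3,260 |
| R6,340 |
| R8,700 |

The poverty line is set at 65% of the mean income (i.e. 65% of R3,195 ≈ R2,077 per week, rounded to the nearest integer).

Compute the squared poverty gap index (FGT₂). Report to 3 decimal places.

Below the line: R620, R1,280, R1,520, R1,800, R2,040 (q = 5 of N = 8).
Gap ratios (z−y)/z: (2077−620)/2077 = 0.7015; (2077−1280)/2077 = 0.3837; (2077−1520)/2077 = 0.2682; (2077−1800)/2077 = 0.1334; (2077−2040)/2077 = 0.0178.
Squared: 0.4921; 0.1472; 0.0719; 0.0178; 0.0003.
Sum = 0.729359; P₂ = 0.729359 / 8 = 0.091.

0.091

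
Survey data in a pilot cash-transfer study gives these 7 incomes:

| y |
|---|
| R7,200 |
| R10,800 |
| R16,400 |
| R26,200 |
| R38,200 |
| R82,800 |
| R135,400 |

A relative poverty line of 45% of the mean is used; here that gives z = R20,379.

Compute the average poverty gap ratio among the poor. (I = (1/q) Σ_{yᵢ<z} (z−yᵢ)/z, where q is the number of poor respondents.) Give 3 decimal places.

0.437

Incomes under z: R7,200, R10,800, R16,400 (q = 3 of N = 7).
Shortfall ratios (z−y)/z: 0.6467, 0.4700, 0.1953; sum = 1.311988.
The income-gap ratio divides by q (the poor only): 1.311988 / 3 = 0.437.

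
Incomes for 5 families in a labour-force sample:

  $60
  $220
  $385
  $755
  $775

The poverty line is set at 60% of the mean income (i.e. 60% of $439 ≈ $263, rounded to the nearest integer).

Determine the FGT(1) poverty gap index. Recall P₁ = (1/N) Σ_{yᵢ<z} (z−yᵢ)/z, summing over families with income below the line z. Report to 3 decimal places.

Poor units: $60, $220 (q = 2 of N = 5).
Gap ratios (z−y)/z: (263−60)/263 = 0.7719; (263−220)/263 = 0.1635.
Sum of shortfalls = 0.935361; P₁ averages over all N: 0.935361 / 5 = 0.187.

0.187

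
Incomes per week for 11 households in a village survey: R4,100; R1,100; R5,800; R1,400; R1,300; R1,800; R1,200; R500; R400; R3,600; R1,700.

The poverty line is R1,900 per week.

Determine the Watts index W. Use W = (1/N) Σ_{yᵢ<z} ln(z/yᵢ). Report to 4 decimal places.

0.4318

Below z: R400, R500, R1,100, R1,200, R1,300, R1,400, R1,700, R1,800 (q = 8 of N = 11).
Log shortfalls: ln(1900/400) = 1.5581; ln(1900/500) = 1.3350; ln(1900/1100) = 0.5465; ln(1900/1200) = 0.4595; ln(1900/1300) = 0.3795; ln(1900/1400) = 0.3054; ln(1900/1700) = 0.1112; ln(1900/1800) = 0.0541.
W = 4.749386 / 11 = 0.4318.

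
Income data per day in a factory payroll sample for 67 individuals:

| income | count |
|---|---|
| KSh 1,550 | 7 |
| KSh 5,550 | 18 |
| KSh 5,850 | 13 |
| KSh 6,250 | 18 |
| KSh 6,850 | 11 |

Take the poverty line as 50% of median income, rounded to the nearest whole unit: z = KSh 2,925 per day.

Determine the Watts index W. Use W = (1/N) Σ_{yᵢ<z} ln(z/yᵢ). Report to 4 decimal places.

Below the line: 7×KSh 1,550 (q = 7 of N = 67).
Log shortfalls: ln(2925/1550) = 0.6350 (×7).
W = 4.445277 / 67 = 0.0663.

0.0663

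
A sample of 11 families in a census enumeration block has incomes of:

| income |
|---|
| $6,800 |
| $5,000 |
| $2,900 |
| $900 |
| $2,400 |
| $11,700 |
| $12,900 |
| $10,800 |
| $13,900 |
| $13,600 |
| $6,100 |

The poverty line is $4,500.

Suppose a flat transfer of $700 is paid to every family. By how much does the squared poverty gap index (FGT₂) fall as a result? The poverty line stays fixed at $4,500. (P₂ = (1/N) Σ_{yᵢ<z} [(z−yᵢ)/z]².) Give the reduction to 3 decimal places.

0.039

Before: below the line — $900, $2,400, $2,900; squared poverty gap index (FGT₂) = 0.08947.
After the $700 transfer: below the line — $1,600, $3,100, $3,600; squared poverty gap index (FGT₂) = 0.05019.
Reduction = 0.08947 − 0.05019 = 0.039.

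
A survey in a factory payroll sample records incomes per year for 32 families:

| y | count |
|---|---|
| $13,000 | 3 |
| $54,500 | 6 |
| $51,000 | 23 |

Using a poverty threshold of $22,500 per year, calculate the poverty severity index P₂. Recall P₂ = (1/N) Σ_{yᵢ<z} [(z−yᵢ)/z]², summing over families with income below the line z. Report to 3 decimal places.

0.017

Below z: 3×$13,000 (q = 3 of N = 32).
Shortfall ratios: (22500−13000)/22500 = 0.4222 (×3).
Squared: 0.1783 (×3).
Sum = 0.534815; P₂ = 0.534815 / 32 = 0.017.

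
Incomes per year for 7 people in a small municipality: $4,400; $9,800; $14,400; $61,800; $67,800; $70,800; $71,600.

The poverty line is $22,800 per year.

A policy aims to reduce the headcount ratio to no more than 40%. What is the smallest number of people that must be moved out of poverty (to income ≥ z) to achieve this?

1

Currently q = 3 of N = 7 are below the line (H = 0.429).
A headcount ratio of at most 40% allows at most ⌊0.40 × 7⌋ = 2 poor people.
So at least 3 − 2 = 1 must be lifted.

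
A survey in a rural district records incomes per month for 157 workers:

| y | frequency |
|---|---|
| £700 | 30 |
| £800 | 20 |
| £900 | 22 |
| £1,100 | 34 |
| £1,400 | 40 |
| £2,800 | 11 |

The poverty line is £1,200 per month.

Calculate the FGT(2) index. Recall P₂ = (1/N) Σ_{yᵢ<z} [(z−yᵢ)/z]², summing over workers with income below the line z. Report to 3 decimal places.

Poor units: 30×£700, 20×£800, 22×£900, 34×£1,100 (q = 106 of N = 157).
Relative gaps: (1200−700)/1200 = 0.4167 (×30); (1200−800)/1200 = 0.3333 (×20); (1200−900)/1200 = 0.2500 (×22); (1200−1100)/1200 = 0.0833 (×34).
Squared: 0.1736 (×30); 0.1111 (×20); 0.0625 (×22); 0.0069 (×34).
Sum = 9.041667; P₂ = 9.041667 / 157 = 0.058.

0.058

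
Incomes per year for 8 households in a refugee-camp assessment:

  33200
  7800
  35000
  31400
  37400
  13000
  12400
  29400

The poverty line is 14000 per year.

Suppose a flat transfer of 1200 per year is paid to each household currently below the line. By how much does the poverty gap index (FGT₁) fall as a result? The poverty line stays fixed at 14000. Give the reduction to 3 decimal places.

Before: below the line — 7800, 12400, 13000; poverty gap index (FGT₁) = 0.07857.
After the 1200 transfer: below the line — 9000, 13600; poverty gap index (FGT₁) = 0.04821.
Reduction = 0.07857 − 0.04821 = 0.030.

0.030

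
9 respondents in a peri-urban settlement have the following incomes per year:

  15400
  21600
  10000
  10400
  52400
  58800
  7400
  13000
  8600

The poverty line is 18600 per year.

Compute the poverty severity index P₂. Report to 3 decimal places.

Below the line: 7400, 8600, 10000, 10400, 13000, 15400 (q = 6 of N = 9).
Gap ratios (z−y)/z: (18600−7400)/18600 = 0.6022; (18600−8600)/18600 = 0.5376; (18600−10000)/18600 = 0.4624; (18600−10400)/18600 = 0.4409; (18600−13000)/18600 = 0.3011; (18600−15400)/18600 = 0.1720.
Squared: 0.3626; 0.2891; 0.2138; 0.1944; 0.0906; 0.0296.
Sum = 1.180021; P₂ = 1.180021 / 9 = 0.131.

0.131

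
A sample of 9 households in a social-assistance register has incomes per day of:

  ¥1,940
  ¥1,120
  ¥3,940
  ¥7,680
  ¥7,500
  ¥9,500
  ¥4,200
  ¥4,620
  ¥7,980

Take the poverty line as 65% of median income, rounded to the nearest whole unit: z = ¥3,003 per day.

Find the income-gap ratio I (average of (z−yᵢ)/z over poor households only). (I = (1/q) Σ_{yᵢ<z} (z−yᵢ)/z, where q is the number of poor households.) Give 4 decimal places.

Below the line: ¥1,120, ¥1,940 (q = 2 of N = 9).
Shortfall ratios (z−y)/z: 0.6270, 0.3540; sum = 0.981019.
I averages over the q = 2 poor units only: 0.981019 / 2 = 0.4905.

0.4905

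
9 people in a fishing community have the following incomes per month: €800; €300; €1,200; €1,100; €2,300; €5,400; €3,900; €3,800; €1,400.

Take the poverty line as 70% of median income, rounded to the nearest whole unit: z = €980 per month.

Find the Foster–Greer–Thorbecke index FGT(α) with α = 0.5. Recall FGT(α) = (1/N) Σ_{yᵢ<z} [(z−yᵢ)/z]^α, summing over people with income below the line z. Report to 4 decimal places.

0.1402

Below z: €300, €800 (q = 2 of N = 9).
Relative gaps: (980−300)/980 = 0.6939; (980−800)/980 = 0.1837.
Raised to α = 0.5: 0.83299; 0.42857.
Sum = 1.261565; FGT(0.5) = 1.261565 / 9 = 0.1402.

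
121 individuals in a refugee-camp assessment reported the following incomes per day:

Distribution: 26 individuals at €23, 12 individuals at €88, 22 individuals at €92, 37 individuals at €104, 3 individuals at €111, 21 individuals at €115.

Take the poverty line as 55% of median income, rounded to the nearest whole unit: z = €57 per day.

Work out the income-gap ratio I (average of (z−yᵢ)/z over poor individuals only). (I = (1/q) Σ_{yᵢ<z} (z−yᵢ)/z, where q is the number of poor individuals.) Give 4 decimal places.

Below z: 26×€23 (q = 26 of N = 121).
Shortfall ratios (z−y)/z: 0.5965 (×26); sum = 15.508772.
I averages over the q = 26 poor units only: 15.508772 / 26 = 0.5965.

0.5965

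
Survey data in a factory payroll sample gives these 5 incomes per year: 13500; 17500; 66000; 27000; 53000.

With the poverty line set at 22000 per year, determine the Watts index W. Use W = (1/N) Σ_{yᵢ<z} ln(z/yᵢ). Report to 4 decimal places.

Poor units: 13500, 17500 (q = 2 of N = 5).
Log gaps: ln(22000/13500) = 0.4884; ln(22000/17500) = 0.2288.
W = 0.717194 / 5 = 0.1434.

0.1434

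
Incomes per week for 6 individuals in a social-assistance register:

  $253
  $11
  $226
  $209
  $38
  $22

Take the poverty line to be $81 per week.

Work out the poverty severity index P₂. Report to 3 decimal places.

0.260

Poor units: $11, $22, $38 (q = 3 of N = 6).
Shortfall ratios: (81−11)/81 = 0.8642; (81−22)/81 = 0.7284; (81−38)/81 = 0.5309.
Squared: 0.7468; 0.5306; 0.2818.
Sum = 1.559214; P₂ = 1.559214 / 6 = 0.260.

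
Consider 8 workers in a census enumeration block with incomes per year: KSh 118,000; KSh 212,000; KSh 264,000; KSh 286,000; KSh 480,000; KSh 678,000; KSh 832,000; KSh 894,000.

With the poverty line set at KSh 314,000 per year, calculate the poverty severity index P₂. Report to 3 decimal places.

0.066

Below z: KSh 118,000, KSh 212,000, KSh 264,000, KSh 286,000 (q = 4 of N = 8).
Relative gaps: (314000−118000)/314000 = 0.6242; (314000−212000)/314000 = 0.3248; (314000−264000)/314000 = 0.1592; (314000−286000)/314000 = 0.0892.
Squared: 0.3896; 0.1055; 0.0254; 0.0080.
Sum = 0.528460; P₂ = 0.528460 / 8 = 0.066.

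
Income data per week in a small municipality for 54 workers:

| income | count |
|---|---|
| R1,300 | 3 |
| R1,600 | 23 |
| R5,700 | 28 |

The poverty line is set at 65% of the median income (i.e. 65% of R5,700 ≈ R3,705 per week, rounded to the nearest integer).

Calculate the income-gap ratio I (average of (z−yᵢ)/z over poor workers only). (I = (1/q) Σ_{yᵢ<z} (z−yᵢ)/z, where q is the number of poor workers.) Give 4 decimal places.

0.5775

Incomes under z: 3×R1,300, 23×R1,600 (q = 26 of N = 54).
Shortfall ratios (z−y)/z: 0.6491 (×3), 0.5682 (×23); sum = 15.014845.
The income-gap ratio divides by q (the poor only): 15.014845 / 26 = 0.5775.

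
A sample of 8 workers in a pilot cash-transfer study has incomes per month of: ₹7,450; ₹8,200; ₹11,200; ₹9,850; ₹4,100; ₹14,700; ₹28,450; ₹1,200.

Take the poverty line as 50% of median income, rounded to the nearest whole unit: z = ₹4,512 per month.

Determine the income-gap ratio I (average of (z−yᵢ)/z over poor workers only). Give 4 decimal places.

Below the line: ₹1,200, ₹4,100 (q = 2 of N = 8).
Shortfall ratios (z−y)/z: 0.7340, 0.0913; sum = 0.825355.
I averages over the q = 2 poor units only: 0.825355 / 2 = 0.4127.

0.4127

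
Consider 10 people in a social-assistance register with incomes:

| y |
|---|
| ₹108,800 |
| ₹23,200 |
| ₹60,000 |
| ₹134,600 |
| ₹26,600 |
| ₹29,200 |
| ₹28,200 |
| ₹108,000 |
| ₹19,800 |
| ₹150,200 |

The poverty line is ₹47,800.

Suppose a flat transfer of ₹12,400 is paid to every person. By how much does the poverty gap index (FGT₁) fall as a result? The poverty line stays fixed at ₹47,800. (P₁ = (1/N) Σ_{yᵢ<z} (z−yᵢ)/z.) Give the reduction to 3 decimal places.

0.130

Before: below the line — ₹19,800, ₹23,200, ₹26,600, ₹28,200, ₹29,200; poverty gap index (FGT₁) = 0.23431.
After the ₹12,400 transfer: below the line — ₹32,200, ₹35,600, ₹39,000, ₹40,600, ₹41,600; poverty gap index (FGT₁) = 0.10460.
Reduction = 0.23431 − 0.10460 = 0.130.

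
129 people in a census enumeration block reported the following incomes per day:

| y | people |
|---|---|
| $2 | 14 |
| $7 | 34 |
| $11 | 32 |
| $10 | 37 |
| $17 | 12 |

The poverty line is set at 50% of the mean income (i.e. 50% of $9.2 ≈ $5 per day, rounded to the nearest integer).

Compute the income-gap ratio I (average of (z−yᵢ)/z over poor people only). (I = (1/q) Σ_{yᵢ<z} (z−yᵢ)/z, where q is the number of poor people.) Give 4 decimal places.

Poor units: 14×$2 (q = 14 of N = 129).
Relative gaps: 0.6000 (×14); sum = 8.400000.
The income-gap ratio divides by q (the poor only): 8.400000 / 14 = 0.6000.

0.6000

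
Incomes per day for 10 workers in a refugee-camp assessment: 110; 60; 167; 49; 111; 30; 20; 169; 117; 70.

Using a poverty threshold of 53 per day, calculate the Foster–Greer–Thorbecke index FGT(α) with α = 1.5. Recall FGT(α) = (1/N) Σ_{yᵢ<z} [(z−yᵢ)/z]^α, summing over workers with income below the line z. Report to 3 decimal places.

0.080

Poor units: 20, 30, 49 (q = 3 of N = 10).
Shortfall ratios: (53−20)/53 = 0.6226; (53−30)/53 = 0.4340; (53−49)/53 = 0.0755.
Raised to α = 1.5: 0.49131; 0.28588; 0.02073.
Sum = 0.797922; FGT(1.5) = 0.797922 / 10 = 0.080.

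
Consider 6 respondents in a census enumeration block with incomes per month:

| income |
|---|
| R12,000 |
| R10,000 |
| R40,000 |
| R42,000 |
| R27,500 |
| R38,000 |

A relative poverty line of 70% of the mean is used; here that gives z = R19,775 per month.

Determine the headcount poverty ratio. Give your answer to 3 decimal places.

0.333

2 of the 6 respondents have income below R19,775.
H = 2/6 = 0.333.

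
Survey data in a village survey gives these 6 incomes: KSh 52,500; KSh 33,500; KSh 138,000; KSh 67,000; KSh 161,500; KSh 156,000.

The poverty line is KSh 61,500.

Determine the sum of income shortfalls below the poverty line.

Poor units: KSh 33,500, KSh 52,500 (q = 2 of N = 6).
Individual gaps: 61500−33500 = 28000; 61500−52500 = 9000.
Aggregate gap = KSh 37,000.

KSh 37,000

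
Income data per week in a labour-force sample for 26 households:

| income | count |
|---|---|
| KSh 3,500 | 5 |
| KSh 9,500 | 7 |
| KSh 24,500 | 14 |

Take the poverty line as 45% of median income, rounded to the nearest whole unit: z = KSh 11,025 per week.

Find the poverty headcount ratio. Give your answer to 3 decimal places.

12 of the 26 households have income below KSh 11,025.
H = 12/26 = 0.462.

0.462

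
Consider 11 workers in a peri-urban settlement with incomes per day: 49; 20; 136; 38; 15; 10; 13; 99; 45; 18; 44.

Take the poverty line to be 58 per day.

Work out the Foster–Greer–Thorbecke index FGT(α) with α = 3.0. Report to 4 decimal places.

0.1928

Poor units: 10, 13, 15, 18, 20, 38, 44, 45, 49 (q = 9 of N = 11).
Relative gaps: (58−10)/58 = 0.8276; (58−13)/58 = 0.7759; (58−15)/58 = 0.7414; (58−18)/58 = 0.6897; (58−20)/58 = 0.6552; (58−38)/58 = 0.3448; (58−44)/58 = 0.2414; (58−45)/58 = 0.2241; (58−49)/58 = 0.1552.
Raised to α = 3.0: 0.56681; 0.46704; 0.40749; 0.32802; 0.28123; 0.04100; 0.01406; 0.01126; 0.00374.
Sum = 2.120659; FGT(3.0) = 2.120659 / 11 = 0.1928.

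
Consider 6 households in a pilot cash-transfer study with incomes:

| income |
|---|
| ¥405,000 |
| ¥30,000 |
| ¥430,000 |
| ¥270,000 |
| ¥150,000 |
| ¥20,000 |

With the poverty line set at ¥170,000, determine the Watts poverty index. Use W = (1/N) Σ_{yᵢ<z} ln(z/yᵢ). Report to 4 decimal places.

Below z: ¥20,000, ¥30,000, ¥150,000 (q = 3 of N = 6).
Log shortfalls: ln(170000/20000) = 2.1401; ln(170000/30000) = 1.7346; ln(170000/150000) = 0.1252.
W = 3.999830 / 6 = 0.6666.

0.6666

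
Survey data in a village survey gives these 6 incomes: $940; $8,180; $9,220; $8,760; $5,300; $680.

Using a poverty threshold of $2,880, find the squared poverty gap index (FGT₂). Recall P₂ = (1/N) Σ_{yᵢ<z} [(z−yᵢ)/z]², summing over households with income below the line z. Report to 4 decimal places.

Below the line: $680, $940 (q = 2 of N = 6).
Gap ratios (z−y)/z: (2880−680)/2880 = 0.7639; (2880−940)/2880 = 0.6736.
Squared: 0.5835; 0.4538.
Sum = 1.037278; P₂ = 1.037278 / 6 = 0.1729.

0.1729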